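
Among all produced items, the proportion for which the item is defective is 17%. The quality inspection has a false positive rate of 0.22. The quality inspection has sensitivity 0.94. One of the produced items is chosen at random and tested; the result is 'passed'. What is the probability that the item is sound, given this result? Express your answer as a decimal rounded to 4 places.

Let H be the event that the item is defective. P(H) = 0.17, so P(¬H) = 0.83. With E the 'passed' result, P(E|H) = 0.06 and P(E|¬H) = 0.78.
P(E) = 0.06·0.17 + 0.78·0.83 = 0.010200 + 0.64740 = 0.65760.
By Bayes' theorem, P(H|E) = 0.010200 / 0.65760 = 0.0155. Hence P(¬H|E) = 1 − 0.0155 = 0.9845.

P(¬H | E) ≈ 0.9845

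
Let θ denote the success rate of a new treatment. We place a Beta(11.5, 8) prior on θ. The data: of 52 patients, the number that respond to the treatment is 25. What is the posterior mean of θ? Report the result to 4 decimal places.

Posterior mean ≈ 0.5105

Observing 25 successes and 27 failures updates Beta(11.5, 8) by adding the success and failure counts to the two shape parameters: α = 11.5+25 = 36.5, β = 8+27 = 35.
E[θ | data] = 36.5/(36.5+35) = 0.5105.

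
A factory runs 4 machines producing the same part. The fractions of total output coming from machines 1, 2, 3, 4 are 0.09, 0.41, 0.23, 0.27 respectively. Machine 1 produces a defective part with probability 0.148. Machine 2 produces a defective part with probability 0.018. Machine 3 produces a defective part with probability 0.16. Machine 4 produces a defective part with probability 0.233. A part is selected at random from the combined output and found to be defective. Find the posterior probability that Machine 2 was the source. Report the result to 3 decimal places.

Posterior probability ≈ 0.061

P(defective|M1) = 0.148; P(defective|M2) = 0.018; P(defective|M3) = 0.16; P(defective|M4) = 0.233.
Prior × likelihood for each source: 0.09·0.148=0.01332, 0.41·0.018=0.007380, 0.23·0.16=0.03680, 0.27·0.233=0.06291. Summing gives P(defective) = 0.12041.
P(Machine 2 | defective) = 0.007380 / 0.12041 = 0.061.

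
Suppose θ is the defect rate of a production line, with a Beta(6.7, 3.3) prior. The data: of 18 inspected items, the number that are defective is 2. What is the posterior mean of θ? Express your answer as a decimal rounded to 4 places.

Observing 2 successes and 16 failures updates Beta(6.7, 3.3) by adding the success and failure counts to the two shape parameters: α = 6.7+2 = 8.7, β = 3.3+16 = 19.3.
E[θ | data] = 8.7/(8.7+19.3) = 0.3107.

Posterior mean ≈ 0.3107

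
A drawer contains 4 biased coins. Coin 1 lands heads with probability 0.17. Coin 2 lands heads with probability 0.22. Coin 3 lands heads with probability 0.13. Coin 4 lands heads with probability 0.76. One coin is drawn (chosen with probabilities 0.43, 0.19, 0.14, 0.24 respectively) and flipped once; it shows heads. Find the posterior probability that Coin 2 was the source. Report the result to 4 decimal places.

Posterior probability ≈ 0.1325

P(heads|C1) = 0.17; P(heads|C2) = 0.22; P(heads|C3) = 0.13; P(heads|C4) = 0.76.
Prior × likelihood for each source: 0.43·0.17=0.07310, 0.19·0.22=0.04180, 0.14·0.13=0.01820, 0.24·0.76=0.1824. Summing gives P(heads) = 0.31550.
P(Coin 2 | heads) = 0.04180 / 0.31550 = 0.1325.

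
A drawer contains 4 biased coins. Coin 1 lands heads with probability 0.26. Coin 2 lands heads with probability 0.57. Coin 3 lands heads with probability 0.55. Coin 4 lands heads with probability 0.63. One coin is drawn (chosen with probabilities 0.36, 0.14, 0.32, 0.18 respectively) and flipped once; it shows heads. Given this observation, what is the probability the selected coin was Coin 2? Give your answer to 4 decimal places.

Tabulate prior·likelihood by source: [1] prior 0.36, lik 0.26, product 0.09360; [2] prior 0.14, lik 0.57, product 0.07980; [3] prior 0.32, lik 0.55, product 0.1760; [4] prior 0.18, lik 0.63, product 0.1134.
Normalizing constant = 0.46280; the posterior for Coin 2 is its product over the sum, 0.07980/0.46280 = 0.1724.

Posterior probability ≈ 0.1724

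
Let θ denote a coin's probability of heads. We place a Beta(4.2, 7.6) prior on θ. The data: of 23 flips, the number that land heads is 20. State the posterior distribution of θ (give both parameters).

Posterior: Beta(24.2, 10.6)

The binomial likelihood is conjugate to the Beta prior: with 20 successes and 3 failures, the posterior is Beta(4.2+20, 7.6+3) = Beta(24.2, 10.6).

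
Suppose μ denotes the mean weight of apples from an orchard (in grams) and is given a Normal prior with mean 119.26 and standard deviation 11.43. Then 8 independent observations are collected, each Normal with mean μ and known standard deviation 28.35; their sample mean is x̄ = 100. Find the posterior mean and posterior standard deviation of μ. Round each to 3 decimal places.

Posterior mean ≈ 108.372; posterior SD ≈ 7.536

Prior precision 1/τ₀² = 1/11.43² = 0.00765434; data precision n/σ² = 8/28.35² = 0.00995368.
Posterior precision = 0.00765434 + 0.00995368 = 0.0176080, giving posterior SD = 1/√0.0176080 = 7.536.
Posterior mean = (0.00765434·119.26 + 0.00995368·100) / 0.0176080 = 108.372.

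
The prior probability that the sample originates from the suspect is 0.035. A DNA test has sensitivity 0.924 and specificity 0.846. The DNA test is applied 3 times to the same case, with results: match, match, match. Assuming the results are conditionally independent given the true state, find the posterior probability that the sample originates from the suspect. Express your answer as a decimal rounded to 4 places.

With H the event that the sample originates from the suspect, the joint likelihood of the observed sequence is P(data|H) = 0.924·0.924·0.924 = 0.78889 and P(data|¬H) = 0.154·0.154·0.154 = 0.0036523.
Bayes: P(H|data) = 0.035·0.78889 / (0.035·0.78889 + 0.965·0.0036523) = 0.027611/0.031136 = 0.8868.

Posterior P(H) ≈ 0.8868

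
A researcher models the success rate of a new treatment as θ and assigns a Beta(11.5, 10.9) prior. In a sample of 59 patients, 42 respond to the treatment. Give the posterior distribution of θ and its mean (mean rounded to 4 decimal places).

The binomial likelihood is conjugate to the Beta prior: with 42 successes and 17 failures, the posterior is Beta(11.5+42, 10.9+17) = Beta(53.5, 27.9).
E[θ | data] = 53.5/(53.5+27.9) = 0.6572.

Posterior: Beta(53.5, 27.9); mean ≈ 0.6572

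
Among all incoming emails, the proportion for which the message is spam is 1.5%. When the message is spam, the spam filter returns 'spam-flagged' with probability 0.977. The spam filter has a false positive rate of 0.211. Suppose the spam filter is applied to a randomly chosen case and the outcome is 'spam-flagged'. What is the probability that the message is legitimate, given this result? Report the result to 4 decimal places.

P(¬H | E) ≈ 0.9341

Write H for 'the message is spam'. Prior odds H:¬H = 0.015/0.985 = 0.015228. For the 'spam-flagged' outcome, the likelihood ratio is 0.977/0.211 = 4.6303.
Posterior odds = 0.015228 × 4.6303 = 0.070513, so P(H|E) = 0.070513/(1+0.070513) = 0.0659. Then P(¬H|E) = 1 − 0.0659 = 0.9341.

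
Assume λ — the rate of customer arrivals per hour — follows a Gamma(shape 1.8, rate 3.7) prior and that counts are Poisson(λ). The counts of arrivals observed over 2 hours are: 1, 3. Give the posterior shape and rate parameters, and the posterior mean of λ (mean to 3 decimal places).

The Poisson likelihood adds the total count to the shape and the number of exposure periods to the rate. Here ∑xᵢ = 4 and n = 2, so shape 1.8→5.8 and rate 3.7→5.7.
Posterior mean = shape/rate = 5.8/5.7 = 1.018.

Posterior: Gamma(shape=5.8, rate=5.7); mean ≈ 1.018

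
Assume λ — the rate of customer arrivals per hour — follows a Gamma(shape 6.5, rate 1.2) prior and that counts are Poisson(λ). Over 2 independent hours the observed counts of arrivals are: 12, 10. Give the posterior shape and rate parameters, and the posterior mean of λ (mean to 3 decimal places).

The Poisson likelihood adds the total count to the shape and the number of exposure periods to the rate. Here ∑xᵢ = 22 and n = 2, so shape 6.5→28.5 and rate 1.2→3.2.
E[λ | data] = 28.5/3.2 = 8.906.

Posterior: Gamma(shape=28.5, rate=3.2); mean ≈ 8.906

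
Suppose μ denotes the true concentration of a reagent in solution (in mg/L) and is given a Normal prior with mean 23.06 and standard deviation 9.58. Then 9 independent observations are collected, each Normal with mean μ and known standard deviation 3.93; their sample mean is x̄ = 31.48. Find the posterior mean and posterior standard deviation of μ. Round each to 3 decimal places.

Prior precision 1/τ₀² = 1/9.58² = 0.0108960; data precision n/σ² = 9/3.93² = 0.582717.
Posterior precision = 0.0108960 + 0.582717 = 0.593613, giving posterior SD = 1/√0.593613 = 1.298.
Posterior mean = (0.0108960·23.06 + 0.582717·31.48) / 0.593613 = 31.325.

Posterior mean ≈ 31.325; posterior SD ≈ 1.298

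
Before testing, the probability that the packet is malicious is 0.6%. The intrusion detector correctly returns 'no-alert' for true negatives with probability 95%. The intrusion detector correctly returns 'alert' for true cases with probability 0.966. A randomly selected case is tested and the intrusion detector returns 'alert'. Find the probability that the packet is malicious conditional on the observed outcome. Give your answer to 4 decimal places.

Write H for 'the packet is malicious'. Prior odds H:¬H = 0.006/0.994 = 0.0060362. For the 'alert' outcome, the likelihood ratio is 0.966/0.05 = 19.320.
Posterior odds = 0.0060362 × 19.320 = 0.11662, so P(H|E) = 0.11662/(1+0.11662) = 0.1044.

P(H | E) ≈ 0.1044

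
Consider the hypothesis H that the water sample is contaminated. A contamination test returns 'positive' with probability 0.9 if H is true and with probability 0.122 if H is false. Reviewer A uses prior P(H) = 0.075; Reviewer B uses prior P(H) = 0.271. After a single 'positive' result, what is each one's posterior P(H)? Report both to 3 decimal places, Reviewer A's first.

P('+'|H) = 0.9, P('+'|¬H) = 0.122.
Reviewer A: numerator 0.9·0.075 = 0.067500; evidence = 0.067500+0.122·0.925 = 0.18035; posterior = 0.374.
Reviewer B: numerator 0.9·0.271 = 0.24390; evidence = 0.24390+0.122·0.729 = 0.33284; posterior = 0.733.

Reviewer A: 0.374; Reviewer B: 0.733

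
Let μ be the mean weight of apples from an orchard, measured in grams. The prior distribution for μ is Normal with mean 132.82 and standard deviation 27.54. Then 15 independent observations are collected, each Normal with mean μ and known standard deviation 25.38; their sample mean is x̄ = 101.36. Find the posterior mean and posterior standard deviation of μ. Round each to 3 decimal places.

Posterior mean ≈ 103.046; posterior SD ≈ 6.375

With known σ, the Normal prior is conjugate. Weight on the data is w = (n/σ²)/(n/σ² + 1/τ₀²) = 0.0232867/(0.0232867+0.00131848) = 0.94641.
Posterior mean = w·x̄ + (1−w)·μ₀ = 0.94641·101.36 + 0.053585·132.82 = 103.046. Posterior variance = 1/(0.0232867+0.00131848) = 40.6418, so SD = 6.375.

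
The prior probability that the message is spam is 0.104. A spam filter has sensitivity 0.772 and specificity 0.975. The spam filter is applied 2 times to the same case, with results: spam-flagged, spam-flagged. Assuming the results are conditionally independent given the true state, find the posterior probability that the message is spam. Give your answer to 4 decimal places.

With H the event that the message is spam, the joint likelihood of the observed sequence is P(data|H) = 0.772·0.772 = 0.59598 and P(data|¬H) = 0.025·0.025 = 0.00062500.
Bayes: P(H|data) = 0.104·0.59598 / (0.104·0.59598 + 0.896·0.00062500) = 0.061982/0.062542 = 0.9910.

Posterior P(H) ≈ 0.9910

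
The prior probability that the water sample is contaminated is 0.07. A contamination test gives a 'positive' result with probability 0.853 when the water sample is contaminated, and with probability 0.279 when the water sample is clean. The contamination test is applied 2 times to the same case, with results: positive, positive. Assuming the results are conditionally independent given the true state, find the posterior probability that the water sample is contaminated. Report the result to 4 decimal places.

Posterior P(H) ≈ 0.4130

With H the event that the water sample is contaminated, the joint likelihood of the observed sequence is P(data|H) = 0.853·0.853 = 0.72761 and P(data|¬H) = 0.279·0.279 = 0.077841.
Bayes: P(H|data) = 0.07·0.72761 / (0.07·0.72761 + 0.93·0.077841) = 0.050933/0.12332 = 0.4130.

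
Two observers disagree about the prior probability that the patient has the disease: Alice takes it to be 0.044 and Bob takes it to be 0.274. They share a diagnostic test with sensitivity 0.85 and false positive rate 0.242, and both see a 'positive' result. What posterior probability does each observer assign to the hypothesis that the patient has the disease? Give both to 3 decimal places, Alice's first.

The likelihood ratio for a 'positive' result is 0.85/0.242 = 3.5124.
Alice: prior odds 0.044/0.956 = 0.046025; posterior odds 0.16166; posterior probability 0.139.
Bob: prior odds 0.274/0.726 = 0.37741; posterior odds 1.3256; posterior probability 0.570.

Alice: 0.139; Bob: 0.570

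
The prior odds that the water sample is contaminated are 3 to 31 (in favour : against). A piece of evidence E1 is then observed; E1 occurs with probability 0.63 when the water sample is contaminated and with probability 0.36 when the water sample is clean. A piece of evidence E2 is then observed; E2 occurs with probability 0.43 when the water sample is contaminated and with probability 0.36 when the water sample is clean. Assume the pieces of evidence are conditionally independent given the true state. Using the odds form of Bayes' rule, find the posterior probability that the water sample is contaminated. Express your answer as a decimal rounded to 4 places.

Prior odds = 3/31 = 0.096774. In log-odds, ln(0.096774) = -2.3354.
Add log likelihood ratios: ln(1.7500) + ln(1.1944) = 0.73730.
Posterior log-odds = -1.5981, so posterior odds = exp(-1.5981) = 0.20228. Converting, P(H|E) = 0.20228/1.2023 = 0.1683.

Posterior probability ≈ 0.1683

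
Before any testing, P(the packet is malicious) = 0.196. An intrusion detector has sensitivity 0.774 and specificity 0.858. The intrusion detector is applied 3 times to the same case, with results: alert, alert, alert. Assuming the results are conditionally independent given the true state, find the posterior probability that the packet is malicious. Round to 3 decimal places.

Posterior P(H) ≈ 0.975

Let H be the event that the packet is malicious; start with P(H) = 0.196. P('alert'|H) = 0.774, P('alert'|¬H) = 0.142.
Update on result 1 ('alert'): P(H) ← 0.774·0.1960 / (0.774·0.1960 + 0.142·0.8040) = 0.15170/0.26587 = 0.5706.
Update on result 2 ('alert'): P(H) ← 0.774·0.5706 / (0.774·0.5706 + 0.142·0.4294) = 0.44164/0.50261 = 0.8787.
Update on result 3 ('alert'): P(H) ← 0.774·0.8787 / (0.774·0.8787 + 0.142·0.1213) = 0.68010/0.69733 = 0.9753.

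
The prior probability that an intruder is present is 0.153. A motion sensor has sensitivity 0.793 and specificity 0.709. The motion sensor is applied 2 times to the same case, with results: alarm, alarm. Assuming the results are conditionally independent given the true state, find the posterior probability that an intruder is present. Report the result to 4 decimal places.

Posterior P(H) ≈ 0.5729

Let H be the event that an intruder is present; start with P(H) = 0.153. P('alarm'|H) = 0.793, P('alarm'|¬H) = 0.291.
Update on result 1 ('alarm'): P(H) ← 0.793·0.1530 / (0.793·0.1530 + 0.291·0.8470) = 0.12133/0.36781 = 0.3299.
Update on result 2 ('alarm'): P(H) ← 0.793·0.3299 / (0.793·0.3299 + 0.291·0.6701) = 0.26159/0.45660 = 0.5729.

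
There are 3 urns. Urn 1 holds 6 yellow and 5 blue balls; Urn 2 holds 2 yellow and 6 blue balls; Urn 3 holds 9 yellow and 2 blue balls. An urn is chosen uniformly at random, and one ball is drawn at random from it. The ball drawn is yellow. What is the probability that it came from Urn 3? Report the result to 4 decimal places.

Posterior probability ≈ 0.5070

P(yellow|Urn 1) = 0.5455; P(yellow|Urn 2) = 0.25; P(yellow|Urn 3) = 0.8182.
Prior × likelihood for each source: 0.333333·0.5455=0.1818, 0.333333·0.25=0.08333, 0.333333·0.8182=0.2727. Summing gives P(yellow) = 0.53788.
P(Urn 3 | yellow) = 0.2727 / 0.53788 = 0.5070.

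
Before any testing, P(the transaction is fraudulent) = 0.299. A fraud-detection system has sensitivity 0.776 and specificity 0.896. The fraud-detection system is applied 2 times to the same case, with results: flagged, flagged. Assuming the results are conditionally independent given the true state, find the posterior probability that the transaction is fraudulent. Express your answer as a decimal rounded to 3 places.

Let H be the event that the transaction is fraudulent; start with P(H) = 0.299. P('flagged'|H) = 0.776, P('flagged'|¬H) = 0.104.
Update on result 1 ('flagged'): P(H) ← 0.776·0.2990 / (0.776·0.2990 + 0.104·0.7010) = 0.23202/0.30493 = 0.7609.
Update on result 2 ('flagged'): P(H) ← 0.776·0.7609 / (0.776·0.7609 + 0.104·0.2391) = 0.59047/0.61533 = 0.9596.

Posterior P(H) ≈ 0.960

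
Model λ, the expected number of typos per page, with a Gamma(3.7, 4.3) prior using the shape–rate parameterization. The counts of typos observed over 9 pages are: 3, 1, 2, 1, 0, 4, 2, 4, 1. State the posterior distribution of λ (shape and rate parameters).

The Poisson likelihood adds the total count to the shape and the number of exposure periods to the rate. Here ∑xᵢ = 18 and n = 9, so shape 3.7→21.7 and rate 4.3→13.3.

Posterior: Gamma(shape=21.7, rate=13.3)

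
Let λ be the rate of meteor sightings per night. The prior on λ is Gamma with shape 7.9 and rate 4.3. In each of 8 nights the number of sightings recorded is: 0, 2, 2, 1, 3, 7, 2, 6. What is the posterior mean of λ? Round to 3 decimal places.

The Poisson likelihood adds the total count to the shape and the number of exposure periods to the rate. Here ∑xᵢ = 23 and n = 8, so shape 7.9→30.9 and rate 4.3→12.3.
Posterior mean = shape/rate = 30.9/12.3 = 2.512.

Posterior mean ≈ 2.512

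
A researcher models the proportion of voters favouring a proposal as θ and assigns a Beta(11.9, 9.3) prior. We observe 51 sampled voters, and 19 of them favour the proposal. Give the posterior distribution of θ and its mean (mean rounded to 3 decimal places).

The binomial likelihood is conjugate to the Beta prior: with 19 successes and 32 failures, the posterior is Beta(11.9+19, 9.3+32) = Beta(30.9, 41.3).
E[θ | data] = 30.9/(30.9+41.3) = 0.428.

Posterior: Beta(30.9, 41.3); mean ≈ 0.428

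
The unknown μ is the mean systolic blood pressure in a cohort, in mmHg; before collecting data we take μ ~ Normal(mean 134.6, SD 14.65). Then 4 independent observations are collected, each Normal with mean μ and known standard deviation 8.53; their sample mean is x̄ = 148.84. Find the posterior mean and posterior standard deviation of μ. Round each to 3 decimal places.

Posterior mean ≈ 147.727; posterior SD ≈ 4.095

With known σ, the Normal prior is conjugate. Weight on the data is w = (n/σ²)/(n/σ² + 1/τ₀²) = 0.0549746/(0.0549746+0.00465934) = 0.92187.
Posterior mean = w·x̄ + (1−w)·μ₀ = 0.92187·148.84 + 0.078132·134.6 = 147.727. Posterior variance = 1/(0.0549746+0.00465934) = 16.7690, so SD = 4.095.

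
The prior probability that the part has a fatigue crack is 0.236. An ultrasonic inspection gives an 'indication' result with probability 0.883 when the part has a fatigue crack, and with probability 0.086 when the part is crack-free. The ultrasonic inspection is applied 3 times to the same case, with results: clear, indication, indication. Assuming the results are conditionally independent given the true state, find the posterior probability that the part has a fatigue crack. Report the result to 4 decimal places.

Posterior P(H) ≈ 0.8065

With H the event that the part has a fatigue crack, the joint likelihood of the observed sequence is P(data|H) = 0.117·0.883·0.883 = 0.091224 and P(data|¬H) = 0.914·0.086·0.086 = 0.0067599.
Bayes: P(H|data) = 0.236·0.091224 / (0.236·0.091224 + 0.764·0.0067599) = 0.021529/0.026693 = 0.8065.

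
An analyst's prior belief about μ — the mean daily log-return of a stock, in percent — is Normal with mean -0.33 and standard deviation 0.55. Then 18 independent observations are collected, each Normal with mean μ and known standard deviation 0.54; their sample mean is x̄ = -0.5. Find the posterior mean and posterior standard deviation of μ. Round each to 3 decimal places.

With known σ, the Normal prior is conjugate. Weight on the data is w = (n/σ²)/(n/σ² + 1/τ₀²) = 61.7284/(61.7284+3.30579) = 0.94917.
Posterior mean = w·x̄ + (1−w)·μ₀ = 0.94917·-0.5 + 0.050832·-0.33 = -0.491. Posterior variance = 1/(61.7284+3.30579) = 0.0153765, so SD = 0.124.

Posterior mean ≈ -0.491; posterior SD ≈ 0.124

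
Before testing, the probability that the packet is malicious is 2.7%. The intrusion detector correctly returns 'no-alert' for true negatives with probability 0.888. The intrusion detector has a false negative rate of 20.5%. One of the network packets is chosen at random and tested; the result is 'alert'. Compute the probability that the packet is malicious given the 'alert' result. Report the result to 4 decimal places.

Let H be the event that the packet is malicious. P(H) = 0.027, so P(¬H) = 0.973. With E the 'alert' result, P(E|H) = 0.795 and P(E|¬H) = 0.112.
P(E) = 0.795·0.027 + 0.112·0.973 = 0.021465 + 0.10898 = 0.13044.
By Bayes' theorem, P(H|E) = 0.021465 / 0.13044 = 0.1646.

P(H | E) ≈ 0.1646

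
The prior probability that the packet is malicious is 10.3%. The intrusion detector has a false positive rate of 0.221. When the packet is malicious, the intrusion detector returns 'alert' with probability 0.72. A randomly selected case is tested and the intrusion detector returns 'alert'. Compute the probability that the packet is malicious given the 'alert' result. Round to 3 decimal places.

P(H | E) ≈ 0.272

Let H be the event that the packet is malicious. P(H) = 0.103, so P(¬H) = 0.897. With E the 'alert' result, P(E|H) = 0.72 and P(E|¬H) = 0.221.
P(E) = 0.72·0.103 + 0.221·0.897 = 0.074160 + 0.19824 = 0.27240.
By Bayes' theorem, P(H|E) = 0.074160 / 0.27240 = 0.272.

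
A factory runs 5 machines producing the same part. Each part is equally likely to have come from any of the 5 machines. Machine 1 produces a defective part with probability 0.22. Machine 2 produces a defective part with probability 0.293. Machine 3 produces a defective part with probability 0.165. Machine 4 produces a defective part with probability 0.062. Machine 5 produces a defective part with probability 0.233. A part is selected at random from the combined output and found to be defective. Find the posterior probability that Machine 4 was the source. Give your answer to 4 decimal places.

Posterior probability ≈ 0.0637

Tabulate prior·likelihood by source: [1] prior 0.2, lik 0.22, product 0.04400; [2] prior 0.2, lik 0.293, product 0.05860; [3] prior 0.2, lik 0.165, product 0.03300; [4] prior 0.2, lik 0.062, product 0.01240; [5] prior 0.2, lik 0.233, product 0.04660.
Normalizing constant = 0.19460; the posterior for Machine 4 is its product over the sum, 0.01240/0.19460 = 0.0637.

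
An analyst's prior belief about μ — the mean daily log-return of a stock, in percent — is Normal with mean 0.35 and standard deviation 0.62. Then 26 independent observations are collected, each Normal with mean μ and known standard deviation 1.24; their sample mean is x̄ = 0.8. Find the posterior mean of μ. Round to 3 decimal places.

Posterior mean ≈ 0.740

With known σ, the Normal prior is conjugate. Weight on the data is w = (n/σ²)/(n/σ² + 1/τ₀²) = 16.9095/(16.9095+2.60146) = 0.86667.
Posterior mean = w·x̄ + (1−w)·μ₀ = 0.86667·0.8 + 0.13333·0.35 = 0.740.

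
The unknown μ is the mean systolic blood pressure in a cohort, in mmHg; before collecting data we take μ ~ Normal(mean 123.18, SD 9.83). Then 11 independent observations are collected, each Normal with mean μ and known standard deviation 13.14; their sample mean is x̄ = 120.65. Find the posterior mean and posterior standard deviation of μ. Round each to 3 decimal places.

Prior precision 1/τ₀² = 1/9.83² = 0.0103489; data precision n/σ² = 11/13.14² = 0.0637092.
Posterior precision = 0.0103489 + 0.0637092 = 0.0740580, giving posterior SD = 1/√0.0740580 = 3.675.
Posterior mean = (0.0103489·123.18 + 0.0637092·120.65) / 0.0740580 = 121.004.

Posterior mean ≈ 121.004; posterior SD ≈ 3.675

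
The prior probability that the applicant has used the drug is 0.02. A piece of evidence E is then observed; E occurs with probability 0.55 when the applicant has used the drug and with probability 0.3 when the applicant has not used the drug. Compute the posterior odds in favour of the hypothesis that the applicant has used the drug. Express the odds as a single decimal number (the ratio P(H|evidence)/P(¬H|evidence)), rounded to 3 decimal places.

Posterior odds ≈ 0.037

Prior odds = 0.02/(1−0.02) = 0.020408.
Likelihood ratio for E = 0.55/0.3 = 1.8333.
Posterior odds = prior odds × LR = 0.037415.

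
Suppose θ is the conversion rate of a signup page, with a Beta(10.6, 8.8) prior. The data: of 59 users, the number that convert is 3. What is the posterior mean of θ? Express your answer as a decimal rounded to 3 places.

Observing 3 successes and 56 failures updates Beta(10.6, 8.8) by adding the success and failure counts to the two shape parameters: α = 10.6+3 = 13.6, β = 8.8+56 = 64.8.
E[θ | data] = 13.6/(13.6+64.8) = 0.173.

Posterior mean ≈ 0.173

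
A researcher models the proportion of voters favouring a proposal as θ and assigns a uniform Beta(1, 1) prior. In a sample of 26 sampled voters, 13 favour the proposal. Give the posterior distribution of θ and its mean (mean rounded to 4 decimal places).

Posterior: Beta(14, 14); mean ≈ 0.5000

Observing 13 successes and 13 failures updates Beta(1, 1) by adding the success and failure counts to the two shape parameters: α = 1+13 = 14, β = 1+13 = 14.
Posterior mean = α/(α+β) = 14/28 = 0.5000.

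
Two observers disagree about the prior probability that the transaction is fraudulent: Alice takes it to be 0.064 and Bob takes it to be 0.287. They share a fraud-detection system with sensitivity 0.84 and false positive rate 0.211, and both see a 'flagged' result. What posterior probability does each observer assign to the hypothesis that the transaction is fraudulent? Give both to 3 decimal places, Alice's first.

Alice: 0.214; Bob: 0.616

P('+'|H) = 0.84, P('+'|¬H) = 0.211.
Alice: numerator 0.84·0.064 = 0.053760; evidence = 0.053760+0.211·0.936 = 0.25126; posterior = 0.214.
Bob: numerator 0.84·0.287 = 0.24108; evidence = 0.24108+0.211·0.713 = 0.39152; posterior = 0.616.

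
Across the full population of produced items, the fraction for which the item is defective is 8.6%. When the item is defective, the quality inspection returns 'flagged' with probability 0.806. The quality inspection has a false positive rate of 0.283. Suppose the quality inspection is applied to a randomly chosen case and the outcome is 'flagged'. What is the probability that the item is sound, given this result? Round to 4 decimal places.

Let H be the event that the item is defective. P(H) = 0.086, so P(¬H) = 0.914. With E the 'flagged' result, P(E|H) = 0.806 and P(E|¬H) = 0.283.
P(E) = 0.806·0.086 + 0.283·0.914 = 0.069316 + 0.25866 = 0.32798.
By Bayes' theorem, P(H|E) = 0.069316 / 0.32798 = 0.2113. Hence P(¬H|E) = 1 − 0.2113 = 0.7887.

P(¬H | E) ≈ 0.7887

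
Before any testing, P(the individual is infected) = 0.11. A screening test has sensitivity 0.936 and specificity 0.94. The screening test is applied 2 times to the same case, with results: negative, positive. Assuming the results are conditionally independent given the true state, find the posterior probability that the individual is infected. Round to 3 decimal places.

Let H be the event that the individual is infected; start with P(H) = 0.11. P('positive'|H) = 0.936, P('positive'|¬H) = 0.06.
Update on result 1 ('negative'): P(H) ← 0.064·0.1100 / (0.064·0.1100 + 0.94·0.8900) = 0.0070400/0.84364 = 0.0083.
Update on result 2 ('positive'): P(H) ← 0.936·0.0083 / (0.936·0.0083 + 0.06·0.9917) = 0.0078107/0.067310 = 0.1160.

Posterior P(H) ≈ 0.116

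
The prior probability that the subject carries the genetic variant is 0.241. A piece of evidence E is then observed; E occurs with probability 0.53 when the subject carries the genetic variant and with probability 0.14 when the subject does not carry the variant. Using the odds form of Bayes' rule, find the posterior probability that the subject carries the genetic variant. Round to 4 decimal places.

Prior odds = 0.241/(1−0.241) = 0.31752.
Likelihood ratio for E = 0.53/0.14 = 3.7857.
Posterior odds = prior odds × LR = 1.2021.
Posterior probability = odds/(1+odds) = 1.2021/2.2021 = 0.5459.

Posterior probability ≈ 0.5459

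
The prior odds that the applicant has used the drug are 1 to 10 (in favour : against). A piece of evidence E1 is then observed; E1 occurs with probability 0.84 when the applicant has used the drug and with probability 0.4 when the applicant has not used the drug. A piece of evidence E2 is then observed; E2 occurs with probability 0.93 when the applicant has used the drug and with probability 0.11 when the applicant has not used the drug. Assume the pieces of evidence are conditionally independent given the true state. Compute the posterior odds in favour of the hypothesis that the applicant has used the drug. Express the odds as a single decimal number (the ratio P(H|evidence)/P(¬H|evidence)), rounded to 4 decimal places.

Posterior odds ≈ 1.7755

Prior odds = 1/10 = 0.10000. In log-odds, ln(0.10000) = -2.3026.
Add log likelihood ratios: ln(2.1000) + ln(8.4545) = 2.8766.
Posterior log-odds = 0.57406, so posterior odds = exp(0.57406) = 1.7755.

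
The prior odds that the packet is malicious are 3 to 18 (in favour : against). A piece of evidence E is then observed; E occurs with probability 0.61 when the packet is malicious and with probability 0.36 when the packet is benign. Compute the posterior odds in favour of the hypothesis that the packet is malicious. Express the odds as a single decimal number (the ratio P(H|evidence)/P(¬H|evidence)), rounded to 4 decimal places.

Prior odds = 3/18 = 0.16667.
Likelihood ratio for E = 0.61/0.36 = 1.6944.
Posterior odds = prior odds × LR = 0.28241.

Posterior odds ≈ 0.2824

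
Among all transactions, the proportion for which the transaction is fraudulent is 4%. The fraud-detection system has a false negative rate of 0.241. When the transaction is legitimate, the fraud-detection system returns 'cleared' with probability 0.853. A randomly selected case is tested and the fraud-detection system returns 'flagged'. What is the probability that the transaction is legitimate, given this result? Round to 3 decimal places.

P(¬H | E) ≈ 0.823

Write H for 'the transaction is fraudulent'. Prior odds H:¬H = 0.04/0.96 = 0.041667. For the 'flagged' outcome, the likelihood ratio is 0.759/0.147 = 5.1633.
Posterior odds = 0.041667 × 5.1633 = 0.21514, so P(H|E) = 0.21514/(1+0.21514) = 0.177. Then P(¬H|E) = 1 − 0.177 = 0.823.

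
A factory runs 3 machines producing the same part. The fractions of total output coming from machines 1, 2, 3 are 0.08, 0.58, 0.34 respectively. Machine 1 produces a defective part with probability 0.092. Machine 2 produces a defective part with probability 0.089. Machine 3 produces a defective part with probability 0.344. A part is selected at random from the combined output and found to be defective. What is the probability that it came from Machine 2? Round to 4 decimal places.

Posterior probability ≈ 0.2934

Tabulate prior·likelihood by source: [1] prior 0.08, lik 0.092, product 0.007360; [2] prior 0.58, lik 0.089, product 0.05162; [3] prior 0.34, lik 0.344, product 0.1170.
Normalizing constant = 0.17594; the posterior for Machine 2 is its product over the sum, 0.05162/0.17594 = 0.2934.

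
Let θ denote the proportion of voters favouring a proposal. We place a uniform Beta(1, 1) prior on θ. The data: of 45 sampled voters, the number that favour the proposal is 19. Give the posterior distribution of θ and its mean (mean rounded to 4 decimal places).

The binomial likelihood is conjugate to the Beta prior: with 19 successes and 26 failures, the posterior is Beta(1+19, 1+26) = Beta(20, 27).
Posterior mean = α/(α+β) = 20/47 = 0.4255.

Posterior: Beta(20, 27); mean ≈ 0.4255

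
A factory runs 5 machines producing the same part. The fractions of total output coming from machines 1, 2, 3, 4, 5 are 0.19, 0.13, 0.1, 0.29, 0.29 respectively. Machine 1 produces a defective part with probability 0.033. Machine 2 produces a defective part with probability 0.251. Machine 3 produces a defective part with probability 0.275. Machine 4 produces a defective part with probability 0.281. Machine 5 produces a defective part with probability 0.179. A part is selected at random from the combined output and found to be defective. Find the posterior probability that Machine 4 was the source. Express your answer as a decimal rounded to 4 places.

Posterior probability ≈ 0.4079

Tabulate prior·likelihood by source: [1] prior 0.19, lik 0.033, product 0.006270; [2] prior 0.13, lik 0.251, product 0.03263; [3] prior 0.1, lik 0.275, product 0.02750; [4] prior 0.29, lik 0.281, product 0.08149; [5] prior 0.29, lik 0.179, product 0.05191.
Normalizing constant = 0.19980; the posterior for Machine 4 is its product over the sum, 0.08149/0.19980 = 0.4079.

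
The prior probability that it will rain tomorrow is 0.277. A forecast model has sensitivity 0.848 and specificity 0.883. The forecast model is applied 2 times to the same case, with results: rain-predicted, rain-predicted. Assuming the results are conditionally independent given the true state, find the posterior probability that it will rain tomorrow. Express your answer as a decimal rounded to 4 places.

Let H be the event that it will rain tomorrow; start with P(H) = 0.277. P('rain-predicted'|H) = 0.848, P('rain-predicted'|¬H) = 0.117.
Update on result 1 ('rain-predicted'): P(H) ← 0.848·0.2770 / (0.848·0.2770 + 0.117·0.7230) = 0.23490/0.31949 = 0.7352.
Update on result 2 ('rain-predicted'): P(H) ← 0.848·0.7352 / (0.848·0.7352 + 0.117·0.2648) = 0.62347/0.65445 = 0.9527.

Posterior P(H) ≈ 0.9527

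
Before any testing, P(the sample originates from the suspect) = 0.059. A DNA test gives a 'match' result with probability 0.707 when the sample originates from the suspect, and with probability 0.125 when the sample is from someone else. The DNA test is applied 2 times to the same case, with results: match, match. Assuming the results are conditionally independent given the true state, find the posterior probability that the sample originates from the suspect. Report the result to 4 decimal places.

Posterior P(H) ≈ 0.6673

With H the event that the sample originates from the suspect, the joint likelihood of the observed sequence is P(data|H) = 0.707·0.707 = 0.49985 and P(data|¬H) = 0.125·0.125 = 0.015625.
Bayes: P(H|data) = 0.059·0.49985 / (0.059·0.49985 + 0.941·0.015625) = 0.029491/0.044194 = 0.6673.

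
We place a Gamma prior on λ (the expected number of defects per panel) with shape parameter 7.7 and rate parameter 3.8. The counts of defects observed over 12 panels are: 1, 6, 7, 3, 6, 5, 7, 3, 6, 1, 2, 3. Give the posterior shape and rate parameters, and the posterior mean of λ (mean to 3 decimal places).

Posterior: Gamma(shape=57.7, rate=15.8); mean ≈ 3.652

The Poisson likelihood adds the total count to the shape and the number of exposure periods to the rate. Here ∑xᵢ = 50 and n = 12, so shape 7.7→57.7 and rate 3.8→15.8.
Posterior mean = shape/rate = 57.7/15.8 = 3.652.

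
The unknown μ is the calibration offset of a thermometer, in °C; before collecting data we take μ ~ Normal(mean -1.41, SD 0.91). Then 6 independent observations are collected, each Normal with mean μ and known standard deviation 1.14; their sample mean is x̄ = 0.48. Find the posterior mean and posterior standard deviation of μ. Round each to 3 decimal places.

With known σ, the Normal prior is conjugate. Weight on the data is w = (n/σ²)/(n/σ² + 1/τ₀²) = 4.61681/(4.61681+1.20758) = 0.79267.
Posterior mean = w·x̄ + (1−w)·μ₀ = 0.79267·0.48 + 0.20733·-1.41 = 0.088. Posterior variance = 1/(4.61681+1.20758) = 0.171692, so SD = 0.414.

Posterior mean ≈ 0.088; posterior SD ≈ 0.414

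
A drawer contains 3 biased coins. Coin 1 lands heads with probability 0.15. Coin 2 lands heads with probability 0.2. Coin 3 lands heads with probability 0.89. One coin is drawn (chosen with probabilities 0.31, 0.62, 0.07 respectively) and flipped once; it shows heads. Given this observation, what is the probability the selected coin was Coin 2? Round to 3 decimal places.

Posterior probability ≈ 0.533

Tabulate prior·likelihood by source: [1] prior 0.31, lik 0.15, product 0.04650; [2] prior 0.62, lik 0.2, product 0.1240; [3] prior 0.07, lik 0.89, product 0.06230.
Normalizing constant = 0.23280; the posterior for Coin 2 is its product over the sum, 0.1240/0.23280 = 0.533.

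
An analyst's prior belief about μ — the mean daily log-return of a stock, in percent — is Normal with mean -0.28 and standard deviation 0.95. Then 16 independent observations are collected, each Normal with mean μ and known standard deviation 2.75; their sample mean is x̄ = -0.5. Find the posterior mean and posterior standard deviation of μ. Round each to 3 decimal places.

Posterior mean ≈ -0.424; posterior SD ≈ 0.557

Prior precision 1/τ₀² = 1/0.95² = 1.10803; data precision n/σ² = 16/2.75² = 2.11570.
Posterior precision = 1.10803 + 2.11570 = 3.22374, giving posterior SD = 1/√3.22374 = 0.557.
Posterior mean = (1.10803·-0.28 + 2.11570·-0.5) / 3.22374 = -0.424.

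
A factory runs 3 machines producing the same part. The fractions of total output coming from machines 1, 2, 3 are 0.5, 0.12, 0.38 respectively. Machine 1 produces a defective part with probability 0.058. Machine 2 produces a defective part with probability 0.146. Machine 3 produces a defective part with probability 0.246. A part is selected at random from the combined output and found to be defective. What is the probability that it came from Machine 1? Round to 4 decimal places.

Tabulate prior·likelihood by source: [1] prior 0.5, lik 0.058, product 0.02900; [2] prior 0.12, lik 0.146, product 0.01752; [3] prior 0.38, lik 0.246, product 0.09348.
Normalizing constant = 0.14000; the posterior for Machine 1 is its product over the sum, 0.02900/0.14000 = 0.2071.

Posterior probability ≈ 0.2071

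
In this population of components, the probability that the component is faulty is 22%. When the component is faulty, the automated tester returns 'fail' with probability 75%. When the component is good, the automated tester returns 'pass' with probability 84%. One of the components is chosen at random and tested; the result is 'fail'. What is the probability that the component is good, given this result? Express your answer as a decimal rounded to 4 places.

Write H for 'the component is faulty'. Prior odds H:¬H = 0.22/0.78 = 0.28205. For the 'fail' outcome, the likelihood ratio is 0.75/0.16 = 4.6875.
Posterior odds = 0.28205 × 4.6875 = 1.3221, so P(H|E) = 1.3221/(1+1.3221) = 0.5694. Then P(¬H|E) = 1 − 0.5694 = 0.4306.

P(¬H | E) ≈ 0.4306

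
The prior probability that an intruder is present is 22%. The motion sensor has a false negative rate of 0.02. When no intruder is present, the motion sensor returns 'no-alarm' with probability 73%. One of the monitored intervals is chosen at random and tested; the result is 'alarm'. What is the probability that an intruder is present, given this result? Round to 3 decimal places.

Let H be the event that an intruder is present. P(H) = 0.22, so P(¬H) = 0.78. With E the 'alarm' result, P(E|H) = 0.98 and P(E|¬H) = 0.27.
P(E) = 0.98·0.22 + 0.27·0.78 = 0.21560 + 0.21060 = 0.42620.
By Bayes' theorem, P(H|E) = 0.21560 / 0.42620 = 0.506.

P(H | E) ≈ 0.506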